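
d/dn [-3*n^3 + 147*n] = 147 - 9*n^2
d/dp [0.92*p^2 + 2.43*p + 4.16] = 1.84*p + 2.43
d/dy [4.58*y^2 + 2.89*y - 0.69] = 9.16*y + 2.89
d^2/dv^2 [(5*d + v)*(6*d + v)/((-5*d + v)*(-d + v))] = 2*d*(1285*d^3 - 705*d^2*v + 75*d*v^2 + 17*v^3)/(125*d^6 - 450*d^5*v + 615*d^4*v^2 - 396*d^3*v^3 + 123*d^2*v^4 - 18*d*v^5 + v^6)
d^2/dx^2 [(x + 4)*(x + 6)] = 2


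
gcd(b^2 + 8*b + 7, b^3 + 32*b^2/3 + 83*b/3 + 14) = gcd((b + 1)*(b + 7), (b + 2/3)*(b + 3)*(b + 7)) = b + 7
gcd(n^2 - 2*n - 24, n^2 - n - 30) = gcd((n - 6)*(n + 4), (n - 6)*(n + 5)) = n - 6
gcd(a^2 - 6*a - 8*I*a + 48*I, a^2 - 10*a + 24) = a - 6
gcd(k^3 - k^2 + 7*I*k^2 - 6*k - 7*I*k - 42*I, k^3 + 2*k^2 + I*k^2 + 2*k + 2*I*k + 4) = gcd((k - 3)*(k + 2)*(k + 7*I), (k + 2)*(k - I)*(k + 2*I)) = k + 2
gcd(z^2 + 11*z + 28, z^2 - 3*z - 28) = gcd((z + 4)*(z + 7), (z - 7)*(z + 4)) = z + 4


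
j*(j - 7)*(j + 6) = j^3 - j^2 - 42*j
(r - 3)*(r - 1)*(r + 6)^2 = r^4 + 8*r^3 - 9*r^2 - 108*r + 108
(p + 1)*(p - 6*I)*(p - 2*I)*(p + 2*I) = p^4 + p^3 - 6*I*p^3 + 4*p^2 - 6*I*p^2 + 4*p - 24*I*p - 24*I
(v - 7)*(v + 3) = v^2 - 4*v - 21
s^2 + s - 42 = (s - 6)*(s + 7)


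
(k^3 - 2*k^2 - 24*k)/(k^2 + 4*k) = k - 6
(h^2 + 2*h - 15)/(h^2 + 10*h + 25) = (h - 3)/(h + 5)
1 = 1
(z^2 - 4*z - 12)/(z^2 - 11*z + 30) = (z + 2)/(z - 5)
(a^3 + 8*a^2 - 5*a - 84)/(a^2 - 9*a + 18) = (a^2 + 11*a + 28)/(a - 6)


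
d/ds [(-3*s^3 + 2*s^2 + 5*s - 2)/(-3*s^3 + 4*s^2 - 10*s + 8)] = 2*(-3*s^4 + 45*s^3 - 65*s^2 + 24*s + 10)/(9*s^6 - 24*s^5 + 76*s^4 - 128*s^3 + 164*s^2 - 160*s + 64)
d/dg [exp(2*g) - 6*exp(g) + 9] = 2*(exp(g) - 3)*exp(g)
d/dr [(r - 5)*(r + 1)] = 2*r - 4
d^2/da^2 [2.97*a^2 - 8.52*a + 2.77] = 5.94000000000000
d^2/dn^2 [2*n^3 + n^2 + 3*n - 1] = 12*n + 2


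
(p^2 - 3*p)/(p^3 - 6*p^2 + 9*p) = 1/(p - 3)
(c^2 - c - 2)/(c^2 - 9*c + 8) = (c^2 - c - 2)/(c^2 - 9*c + 8)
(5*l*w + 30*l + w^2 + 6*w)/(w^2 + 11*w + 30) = (5*l + w)/(w + 5)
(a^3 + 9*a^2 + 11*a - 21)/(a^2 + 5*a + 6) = (a^2 + 6*a - 7)/(a + 2)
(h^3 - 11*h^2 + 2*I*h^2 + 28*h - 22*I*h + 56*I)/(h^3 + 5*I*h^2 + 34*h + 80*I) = (h^2 - 11*h + 28)/(h^2 + 3*I*h + 40)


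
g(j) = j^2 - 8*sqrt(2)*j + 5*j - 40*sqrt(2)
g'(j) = 2*j - 8*sqrt(2) + 5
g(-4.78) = -3.54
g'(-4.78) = -15.87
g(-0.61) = -52.35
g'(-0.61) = -7.53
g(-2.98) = -28.87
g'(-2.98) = -12.27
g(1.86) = -64.85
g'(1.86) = -2.59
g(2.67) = -66.30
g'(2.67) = -0.97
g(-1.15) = -47.99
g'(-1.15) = -8.61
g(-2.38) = -35.88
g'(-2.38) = -11.07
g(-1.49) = -44.94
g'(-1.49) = -9.29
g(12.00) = 11.67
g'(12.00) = 17.69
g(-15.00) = 263.14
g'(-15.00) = -36.31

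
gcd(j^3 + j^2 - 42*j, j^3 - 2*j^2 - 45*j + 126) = j^2 + j - 42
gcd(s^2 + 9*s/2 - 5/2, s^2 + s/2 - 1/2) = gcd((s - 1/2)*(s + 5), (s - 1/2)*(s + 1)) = s - 1/2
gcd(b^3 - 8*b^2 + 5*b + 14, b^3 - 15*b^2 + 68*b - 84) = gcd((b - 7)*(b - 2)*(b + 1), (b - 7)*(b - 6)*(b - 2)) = b^2 - 9*b + 14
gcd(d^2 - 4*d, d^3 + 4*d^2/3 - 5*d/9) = d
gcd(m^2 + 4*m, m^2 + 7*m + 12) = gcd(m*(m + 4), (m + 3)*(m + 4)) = m + 4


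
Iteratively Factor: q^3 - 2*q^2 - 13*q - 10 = (q + 2)*(q^2 - 4*q - 5) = (q - 5)*(q + 2)*(q + 1)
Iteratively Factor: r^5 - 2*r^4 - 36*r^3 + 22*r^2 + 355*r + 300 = (r - 5)*(r^4 + 3*r^3 - 21*r^2 - 83*r - 60) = (r - 5)*(r + 4)*(r^3 - r^2 - 17*r - 15) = (r - 5)^2*(r + 4)*(r^2 + 4*r + 3) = (r - 5)^2*(r + 1)*(r + 4)*(r + 3)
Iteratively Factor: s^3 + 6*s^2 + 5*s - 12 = (s + 3)*(s^2 + 3*s - 4) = (s - 1)*(s + 3)*(s + 4)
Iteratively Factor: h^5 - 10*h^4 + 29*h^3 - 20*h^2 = (h)*(h^4 - 10*h^3 + 29*h^2 - 20*h) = h*(h - 1)*(h^3 - 9*h^2 + 20*h) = h*(h - 4)*(h - 1)*(h^2 - 5*h) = h*(h - 5)*(h - 4)*(h - 1)*(h)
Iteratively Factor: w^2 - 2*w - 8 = (w + 2)*(w - 4)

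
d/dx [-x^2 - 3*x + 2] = -2*x - 3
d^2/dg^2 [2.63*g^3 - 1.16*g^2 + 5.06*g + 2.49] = 15.78*g - 2.32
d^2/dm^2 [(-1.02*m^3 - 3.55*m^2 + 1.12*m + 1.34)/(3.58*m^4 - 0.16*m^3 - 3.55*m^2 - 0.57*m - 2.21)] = (-26.145456*m^9 - 272.98932*m^8 + 106.673976*m^7 + 214.818236000001*m^6 - 388.311288*m^5 - 956.414376*m^4 + 253.77273*m^3 + 383.926494*m^2 - 69.186456*m - 57.654046)/(45.882712*m^12 - 6.151872*m^11 - 136.219716*m^10 - 9.7195*m^9 + 52.064454*m^8 + 44.967132*m^7 + 125.159603*m^6 - 2.179551*m^5 - 35.768838*m^4 - 29.361171*m^3 - 54.169752*m^2 - 8.351811*m - 10.793861)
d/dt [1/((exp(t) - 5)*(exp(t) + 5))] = -2*exp(2*t)/(exp(4*t) - 50*exp(2*t) + 625)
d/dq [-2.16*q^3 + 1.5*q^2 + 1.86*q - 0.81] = -6.48*q^2 + 3.0*q + 1.86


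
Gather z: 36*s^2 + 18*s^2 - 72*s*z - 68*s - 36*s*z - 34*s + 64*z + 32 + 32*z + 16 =54*s^2 - 102*s + z*(96 - 108*s) + 48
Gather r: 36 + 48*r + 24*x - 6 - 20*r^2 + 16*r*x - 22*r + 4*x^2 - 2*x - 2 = -20*r^2 + r*(16*x + 26) + 4*x^2 + 22*x + 28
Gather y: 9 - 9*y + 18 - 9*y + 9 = 36 - 18*y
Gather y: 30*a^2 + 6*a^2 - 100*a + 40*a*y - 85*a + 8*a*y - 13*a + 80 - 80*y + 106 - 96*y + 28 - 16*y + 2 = 36*a^2 - 198*a + y*(48*a - 192) + 216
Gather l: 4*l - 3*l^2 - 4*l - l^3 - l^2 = -l^3 - 4*l^2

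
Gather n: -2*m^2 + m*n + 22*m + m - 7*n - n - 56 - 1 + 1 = -2*m^2 + 23*m + n*(m - 8) - 56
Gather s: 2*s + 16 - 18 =2*s - 2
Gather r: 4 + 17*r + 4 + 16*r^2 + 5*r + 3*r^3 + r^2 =3*r^3 + 17*r^2 + 22*r + 8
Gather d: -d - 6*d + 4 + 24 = 28 - 7*d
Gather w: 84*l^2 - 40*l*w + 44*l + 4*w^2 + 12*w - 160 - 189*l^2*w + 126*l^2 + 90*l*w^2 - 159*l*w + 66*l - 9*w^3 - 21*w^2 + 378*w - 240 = 210*l^2 + 110*l - 9*w^3 + w^2*(90*l - 17) + w*(-189*l^2 - 199*l + 390) - 400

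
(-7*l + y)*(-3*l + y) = 21*l^2 - 10*l*y + y^2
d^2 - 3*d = d*(d - 3)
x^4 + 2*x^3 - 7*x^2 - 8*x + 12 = (x - 2)*(x - 1)*(x + 2)*(x + 3)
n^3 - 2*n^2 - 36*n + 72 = (n - 6)*(n - 2)*(n + 6)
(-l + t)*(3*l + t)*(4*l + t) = -12*l^3 + 5*l^2*t + 6*l*t^2 + t^3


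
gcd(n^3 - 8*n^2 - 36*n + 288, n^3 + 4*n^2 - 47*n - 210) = n + 6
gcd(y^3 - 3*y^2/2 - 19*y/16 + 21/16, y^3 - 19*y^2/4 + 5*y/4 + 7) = y^2 - 3*y/4 - 7/4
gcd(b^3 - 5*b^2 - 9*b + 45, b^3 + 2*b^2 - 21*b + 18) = b - 3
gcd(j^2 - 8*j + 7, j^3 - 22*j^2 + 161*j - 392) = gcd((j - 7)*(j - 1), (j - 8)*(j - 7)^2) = j - 7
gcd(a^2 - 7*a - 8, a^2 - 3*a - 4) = a + 1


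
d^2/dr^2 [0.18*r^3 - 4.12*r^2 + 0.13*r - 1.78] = 1.08*r - 8.24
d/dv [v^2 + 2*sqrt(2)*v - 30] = 2*v + 2*sqrt(2)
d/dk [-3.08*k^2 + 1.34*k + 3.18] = 1.34 - 6.16*k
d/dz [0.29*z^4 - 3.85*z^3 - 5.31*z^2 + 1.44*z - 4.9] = 1.16*z^3 - 11.55*z^2 - 10.62*z + 1.44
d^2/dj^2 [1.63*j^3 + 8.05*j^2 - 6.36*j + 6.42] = 9.78*j + 16.1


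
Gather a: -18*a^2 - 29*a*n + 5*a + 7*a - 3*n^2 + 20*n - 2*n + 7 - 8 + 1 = -18*a^2 + a*(12 - 29*n) - 3*n^2 + 18*n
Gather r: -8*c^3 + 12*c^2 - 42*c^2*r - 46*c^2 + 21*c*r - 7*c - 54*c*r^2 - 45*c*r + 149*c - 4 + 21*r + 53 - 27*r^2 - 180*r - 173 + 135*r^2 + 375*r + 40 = -8*c^3 - 34*c^2 + 142*c + r^2*(108 - 54*c) + r*(-42*c^2 - 24*c + 216) - 84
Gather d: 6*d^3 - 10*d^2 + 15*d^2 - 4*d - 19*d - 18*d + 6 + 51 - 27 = 6*d^3 + 5*d^2 - 41*d + 30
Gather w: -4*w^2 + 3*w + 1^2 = -4*w^2 + 3*w + 1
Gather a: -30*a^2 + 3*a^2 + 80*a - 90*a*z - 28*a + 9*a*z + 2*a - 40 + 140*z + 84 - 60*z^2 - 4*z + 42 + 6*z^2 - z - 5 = -27*a^2 + a*(54 - 81*z) - 54*z^2 + 135*z + 81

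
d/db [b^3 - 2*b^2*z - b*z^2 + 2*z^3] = 3*b^2 - 4*b*z - z^2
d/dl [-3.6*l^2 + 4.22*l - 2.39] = 4.22 - 7.2*l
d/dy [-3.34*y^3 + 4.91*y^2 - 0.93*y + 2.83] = -10.02*y^2 + 9.82*y - 0.93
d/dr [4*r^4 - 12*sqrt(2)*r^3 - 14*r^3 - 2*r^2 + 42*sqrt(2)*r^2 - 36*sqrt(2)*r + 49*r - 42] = 16*r^3 - 36*sqrt(2)*r^2 - 42*r^2 - 4*r + 84*sqrt(2)*r - 36*sqrt(2) + 49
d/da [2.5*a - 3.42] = 2.50000000000000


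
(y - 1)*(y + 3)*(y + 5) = y^3 + 7*y^2 + 7*y - 15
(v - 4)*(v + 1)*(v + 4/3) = v^3 - 5*v^2/3 - 8*v - 16/3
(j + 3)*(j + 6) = j^2 + 9*j + 18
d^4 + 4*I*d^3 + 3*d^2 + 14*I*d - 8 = (d - 2*I)*(d + I)^2*(d + 4*I)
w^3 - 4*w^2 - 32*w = w*(w - 8)*(w + 4)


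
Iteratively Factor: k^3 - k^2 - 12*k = (k + 3)*(k^2 - 4*k) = (k - 4)*(k + 3)*(k)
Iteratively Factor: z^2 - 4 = (z - 2)*(z + 2)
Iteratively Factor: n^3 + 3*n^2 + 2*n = (n + 2)*(n^2 + n) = (n + 1)*(n + 2)*(n)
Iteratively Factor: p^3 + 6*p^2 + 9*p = (p)*(p^2 + 6*p + 9) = p*(p + 3)*(p + 3)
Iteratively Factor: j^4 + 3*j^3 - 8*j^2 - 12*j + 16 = (j - 2)*(j^3 + 5*j^2 + 2*j - 8) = (j - 2)*(j + 4)*(j^2 + j - 2) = (j - 2)*(j + 2)*(j + 4)*(j - 1)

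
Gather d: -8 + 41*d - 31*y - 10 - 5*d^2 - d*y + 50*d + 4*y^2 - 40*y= -5*d^2 + d*(91 - y) + 4*y^2 - 71*y - 18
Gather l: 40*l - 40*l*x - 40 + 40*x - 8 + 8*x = l*(40 - 40*x) + 48*x - 48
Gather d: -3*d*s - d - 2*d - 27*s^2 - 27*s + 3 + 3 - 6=d*(-3*s - 3) - 27*s^2 - 27*s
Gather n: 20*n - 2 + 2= 20*n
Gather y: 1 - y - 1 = -y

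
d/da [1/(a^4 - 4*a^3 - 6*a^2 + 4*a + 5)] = 4*(-a^3 + 3*a^2 + 3*a - 1)/(a^4 - 4*a^3 - 6*a^2 + 4*a + 5)^2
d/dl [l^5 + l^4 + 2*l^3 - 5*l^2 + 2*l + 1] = 5*l^4 + 4*l^3 + 6*l^2 - 10*l + 2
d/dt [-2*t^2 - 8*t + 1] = -4*t - 8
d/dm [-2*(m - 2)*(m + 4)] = -4*m - 4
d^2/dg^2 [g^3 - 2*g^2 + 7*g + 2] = 6*g - 4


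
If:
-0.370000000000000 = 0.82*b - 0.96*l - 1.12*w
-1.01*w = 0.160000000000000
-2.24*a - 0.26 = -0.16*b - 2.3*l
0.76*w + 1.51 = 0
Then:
No Solution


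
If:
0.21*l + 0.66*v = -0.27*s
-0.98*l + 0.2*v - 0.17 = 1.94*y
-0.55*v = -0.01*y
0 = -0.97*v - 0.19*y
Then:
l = -0.17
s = 0.13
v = 0.00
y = 0.00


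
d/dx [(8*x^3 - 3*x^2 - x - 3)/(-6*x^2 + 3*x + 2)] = (-48*x^4 + 48*x^3 + 33*x^2 - 48*x + 7)/(36*x^4 - 36*x^3 - 15*x^2 + 12*x + 4)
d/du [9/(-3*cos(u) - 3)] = -3*sin(u)/(cos(u) + 1)^2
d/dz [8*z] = 8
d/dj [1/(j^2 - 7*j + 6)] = (7 - 2*j)/(j^2 - 7*j + 6)^2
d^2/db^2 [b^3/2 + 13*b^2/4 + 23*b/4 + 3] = 3*b + 13/2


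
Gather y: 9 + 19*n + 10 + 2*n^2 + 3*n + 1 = 2*n^2 + 22*n + 20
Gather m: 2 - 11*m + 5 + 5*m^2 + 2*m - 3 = 5*m^2 - 9*m + 4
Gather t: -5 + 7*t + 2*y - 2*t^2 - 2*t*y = -2*t^2 + t*(7 - 2*y) + 2*y - 5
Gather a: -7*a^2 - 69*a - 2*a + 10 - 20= -7*a^2 - 71*a - 10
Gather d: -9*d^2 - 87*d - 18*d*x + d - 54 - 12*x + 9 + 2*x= -9*d^2 + d*(-18*x - 86) - 10*x - 45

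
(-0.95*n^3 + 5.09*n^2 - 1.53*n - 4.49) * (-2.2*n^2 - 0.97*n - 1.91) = 2.09*n^5 - 10.2765*n^4 + 0.243200000000001*n^3 + 1.6402*n^2 + 7.2776*n + 8.5759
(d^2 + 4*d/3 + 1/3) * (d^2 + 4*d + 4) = d^4 + 16*d^3/3 + 29*d^2/3 + 20*d/3 + 4/3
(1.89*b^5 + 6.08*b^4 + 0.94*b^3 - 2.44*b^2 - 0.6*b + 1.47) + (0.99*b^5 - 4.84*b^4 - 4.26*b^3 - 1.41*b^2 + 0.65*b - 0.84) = 2.88*b^5 + 1.24*b^4 - 3.32*b^3 - 3.85*b^2 + 0.05*b + 0.63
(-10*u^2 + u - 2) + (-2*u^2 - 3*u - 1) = -12*u^2 - 2*u - 3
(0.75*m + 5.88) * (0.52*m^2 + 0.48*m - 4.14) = 0.39*m^3 + 3.4176*m^2 - 0.2826*m - 24.3432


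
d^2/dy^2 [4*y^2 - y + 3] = 8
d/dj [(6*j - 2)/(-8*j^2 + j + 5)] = 16*(3*j^2 - 2*j + 2)/(64*j^4 - 16*j^3 - 79*j^2 + 10*j + 25)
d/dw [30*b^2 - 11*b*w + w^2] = -11*b + 2*w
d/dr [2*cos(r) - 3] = -2*sin(r)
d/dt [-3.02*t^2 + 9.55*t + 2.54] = 9.55 - 6.04*t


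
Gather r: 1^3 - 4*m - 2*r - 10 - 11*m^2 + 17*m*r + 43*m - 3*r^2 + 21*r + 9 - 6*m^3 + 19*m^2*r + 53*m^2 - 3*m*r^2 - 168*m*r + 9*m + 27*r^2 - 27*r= -6*m^3 + 42*m^2 + 48*m + r^2*(24 - 3*m) + r*(19*m^2 - 151*m - 8)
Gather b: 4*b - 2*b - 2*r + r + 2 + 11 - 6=2*b - r + 7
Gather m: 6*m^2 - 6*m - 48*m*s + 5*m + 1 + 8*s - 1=6*m^2 + m*(-48*s - 1) + 8*s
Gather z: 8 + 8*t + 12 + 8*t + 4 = 16*t + 24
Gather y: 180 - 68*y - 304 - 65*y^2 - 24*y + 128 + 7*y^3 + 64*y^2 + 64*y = 7*y^3 - y^2 - 28*y + 4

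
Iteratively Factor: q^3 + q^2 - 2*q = (q + 2)*(q^2 - q) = (q - 1)*(q + 2)*(q)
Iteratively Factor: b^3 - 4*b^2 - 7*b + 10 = (b - 5)*(b^2 + b - 2) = (b - 5)*(b + 2)*(b - 1)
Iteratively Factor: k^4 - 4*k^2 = (k + 2)*(k^3 - 2*k^2) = k*(k + 2)*(k^2 - 2*k) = k*(k - 2)*(k + 2)*(k)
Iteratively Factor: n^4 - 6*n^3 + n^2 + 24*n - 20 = (n + 2)*(n^3 - 8*n^2 + 17*n - 10) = (n - 1)*(n + 2)*(n^2 - 7*n + 10) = (n - 5)*(n - 1)*(n + 2)*(n - 2)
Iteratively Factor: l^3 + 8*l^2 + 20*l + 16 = (l + 2)*(l^2 + 6*l + 8) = (l + 2)^2*(l + 4)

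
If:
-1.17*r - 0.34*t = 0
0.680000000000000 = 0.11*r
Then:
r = 6.18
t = -21.27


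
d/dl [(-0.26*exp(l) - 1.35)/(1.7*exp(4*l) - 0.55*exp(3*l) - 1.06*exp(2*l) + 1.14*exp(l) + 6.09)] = (1.326*exp(4*l) + 8.894*exp(3*l) - 2.5031*exp(2*l) - 2.862*exp(l) - 0.0444)*exp(l)/(2.89*exp(8*l) - 1.87*exp(7*l) - 3.3015*exp(6*l) + 5.042*exp(5*l) + 20.5756*exp(4*l) - 9.1158*exp(3*l) - 11.6112*exp(2*l) + 13.8852*exp(l) + 37.0881)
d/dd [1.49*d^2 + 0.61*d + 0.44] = 2.98*d + 0.61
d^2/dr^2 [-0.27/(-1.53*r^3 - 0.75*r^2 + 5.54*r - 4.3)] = (-(2.4786*r + 0.405)*(1.53*r^3 + 0.75*r^2 - 5.54*r + 4.3) + 0.27*(4.59*r^2 + 1.5*r - 5.54)*(9.18*r^2 + 3.0*r - 11.08))/(1.53*r^3 + 0.75*r^2 - 5.54*r + 4.3)^3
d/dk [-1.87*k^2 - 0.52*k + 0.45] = -3.74*k - 0.52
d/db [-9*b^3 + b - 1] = 1 - 27*b^2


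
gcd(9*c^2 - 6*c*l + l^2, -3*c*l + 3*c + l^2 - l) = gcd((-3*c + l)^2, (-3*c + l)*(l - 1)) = 3*c - l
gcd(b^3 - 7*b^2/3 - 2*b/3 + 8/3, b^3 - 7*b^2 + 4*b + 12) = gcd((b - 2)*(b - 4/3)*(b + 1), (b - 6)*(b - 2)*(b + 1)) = b^2 - b - 2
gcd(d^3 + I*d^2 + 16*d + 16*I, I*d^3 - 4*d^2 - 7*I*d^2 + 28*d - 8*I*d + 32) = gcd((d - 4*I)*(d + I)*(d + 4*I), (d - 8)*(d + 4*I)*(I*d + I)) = d + 4*I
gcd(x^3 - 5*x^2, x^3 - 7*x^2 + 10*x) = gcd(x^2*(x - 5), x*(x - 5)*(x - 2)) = x^2 - 5*x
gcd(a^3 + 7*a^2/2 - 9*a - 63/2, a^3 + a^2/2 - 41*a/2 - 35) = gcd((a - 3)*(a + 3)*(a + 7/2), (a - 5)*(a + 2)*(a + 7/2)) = a + 7/2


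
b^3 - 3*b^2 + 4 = (b - 2)^2*(b + 1)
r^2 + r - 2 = (r - 1)*(r + 2)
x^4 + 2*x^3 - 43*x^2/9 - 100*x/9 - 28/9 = (x - 7/3)*(x + 1/3)*(x + 2)^2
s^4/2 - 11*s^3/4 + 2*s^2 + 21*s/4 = s*(s/2 + 1/2)*(s - 7/2)*(s - 3)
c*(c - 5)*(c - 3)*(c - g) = c^4 - c^3*g - 8*c^3 + 8*c^2*g + 15*c^2 - 15*c*g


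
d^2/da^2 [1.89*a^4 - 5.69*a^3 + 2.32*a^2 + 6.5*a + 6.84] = 22.68*a^2 - 34.14*a + 4.64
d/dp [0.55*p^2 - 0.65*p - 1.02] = 1.1*p - 0.65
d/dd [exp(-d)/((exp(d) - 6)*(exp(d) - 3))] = 3*(-exp(2*d) + 6*exp(d) - 6)*exp(-d)/(exp(4*d) - 18*exp(3*d) + 117*exp(2*d) - 324*exp(d) + 324)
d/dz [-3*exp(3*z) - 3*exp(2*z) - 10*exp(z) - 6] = (-9*exp(2*z) - 6*exp(z) - 10)*exp(z)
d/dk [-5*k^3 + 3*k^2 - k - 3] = -15*k^2 + 6*k - 1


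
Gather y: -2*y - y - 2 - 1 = -3*y - 3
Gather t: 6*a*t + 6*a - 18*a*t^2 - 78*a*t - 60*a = -18*a*t^2 - 72*a*t - 54*a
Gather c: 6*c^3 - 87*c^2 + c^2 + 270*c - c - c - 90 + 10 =6*c^3 - 86*c^2 + 268*c - 80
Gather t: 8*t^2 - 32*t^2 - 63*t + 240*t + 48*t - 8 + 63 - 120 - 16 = -24*t^2 + 225*t - 81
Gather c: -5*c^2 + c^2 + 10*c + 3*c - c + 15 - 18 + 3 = -4*c^2 + 12*c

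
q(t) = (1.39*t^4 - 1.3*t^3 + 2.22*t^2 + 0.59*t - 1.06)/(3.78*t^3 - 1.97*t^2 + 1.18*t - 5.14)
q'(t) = (-11.34*t^2 + 3.94*t - 1.18)*(1.39*t^4 - 1.3*t^3 + 2.22*t^2 + 0.59*t - 1.06)/(3.78*t^3 - 1.97*t^2 + 1.18*t - 5.14)^2 + (5.56*t^3 - 3.9*t^2 + 4.44*t + 0.59)/(3.78*t^3 - 1.97*t^2 + 1.18*t - 5.14)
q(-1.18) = -0.40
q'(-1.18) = 0.68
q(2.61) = 1.10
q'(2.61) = 0.18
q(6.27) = 2.24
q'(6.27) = 0.35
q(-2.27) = -0.98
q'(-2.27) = 0.44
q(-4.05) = -1.68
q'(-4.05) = 0.37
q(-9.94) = -3.84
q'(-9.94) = 0.37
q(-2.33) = -1.01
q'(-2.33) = 0.43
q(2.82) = 1.14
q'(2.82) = 0.22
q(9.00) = 3.21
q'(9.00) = 0.36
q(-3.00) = -1.28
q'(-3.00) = 0.39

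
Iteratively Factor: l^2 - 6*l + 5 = (l - 5)*(l - 1)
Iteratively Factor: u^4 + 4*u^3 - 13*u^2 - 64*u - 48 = (u + 3)*(u^3 + u^2 - 16*u - 16) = (u + 3)*(u + 4)*(u^2 - 3*u - 4) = (u + 1)*(u + 3)*(u + 4)*(u - 4)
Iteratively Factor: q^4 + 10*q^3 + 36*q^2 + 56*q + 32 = (q + 2)*(q^3 + 8*q^2 + 20*q + 16) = (q + 2)^2*(q^2 + 6*q + 8) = (q + 2)^2*(q + 4)*(q + 2)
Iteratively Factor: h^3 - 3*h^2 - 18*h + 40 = (h + 4)*(h^2 - 7*h + 10) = (h - 5)*(h + 4)*(h - 2)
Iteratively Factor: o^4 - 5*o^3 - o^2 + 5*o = (o + 1)*(o^3 - 6*o^2 + 5*o) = (o - 5)*(o + 1)*(o^2 - o) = (o - 5)*(o - 1)*(o + 1)*(o)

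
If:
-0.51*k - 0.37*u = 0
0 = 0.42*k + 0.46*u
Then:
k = 0.00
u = 0.00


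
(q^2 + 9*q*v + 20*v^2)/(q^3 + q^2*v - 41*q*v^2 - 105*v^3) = (q + 4*v)/(q^2 - 4*q*v - 21*v^2)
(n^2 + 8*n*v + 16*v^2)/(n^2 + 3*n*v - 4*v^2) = (-n - 4*v)/(-n + v)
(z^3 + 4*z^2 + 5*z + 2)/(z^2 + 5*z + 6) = (z^2 + 2*z + 1)/(z + 3)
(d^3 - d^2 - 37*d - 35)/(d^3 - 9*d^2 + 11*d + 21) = (d + 5)/(d - 3)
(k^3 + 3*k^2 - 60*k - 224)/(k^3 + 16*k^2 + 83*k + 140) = (k - 8)/(k + 5)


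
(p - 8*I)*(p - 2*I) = p^2 - 10*I*p - 16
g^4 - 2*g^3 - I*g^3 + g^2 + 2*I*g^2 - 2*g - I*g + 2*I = (g - 2)*(g - I)^2*(g + I)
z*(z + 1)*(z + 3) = z^3 + 4*z^2 + 3*z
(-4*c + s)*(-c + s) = 4*c^2 - 5*c*s + s^2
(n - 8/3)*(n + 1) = n^2 - 5*n/3 - 8/3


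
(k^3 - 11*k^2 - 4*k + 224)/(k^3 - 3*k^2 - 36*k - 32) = (k - 7)/(k + 1)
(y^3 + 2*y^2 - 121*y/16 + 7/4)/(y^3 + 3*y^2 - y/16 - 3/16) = (4*y^2 + 9*y - 28)/(4*y^2 + 13*y + 3)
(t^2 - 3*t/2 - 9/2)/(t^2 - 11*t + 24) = (t + 3/2)/(t - 8)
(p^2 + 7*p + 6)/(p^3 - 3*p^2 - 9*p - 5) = (p + 6)/(p^2 - 4*p - 5)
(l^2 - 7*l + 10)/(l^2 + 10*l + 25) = (l^2 - 7*l + 10)/(l^2 + 10*l + 25)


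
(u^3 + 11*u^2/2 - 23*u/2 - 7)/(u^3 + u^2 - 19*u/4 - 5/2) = 2*(u + 7)/(2*u + 5)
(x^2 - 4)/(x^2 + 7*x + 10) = (x - 2)/(x + 5)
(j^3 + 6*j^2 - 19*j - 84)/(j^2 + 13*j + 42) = (j^2 - j - 12)/(j + 6)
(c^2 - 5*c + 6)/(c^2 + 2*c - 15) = (c - 2)/(c + 5)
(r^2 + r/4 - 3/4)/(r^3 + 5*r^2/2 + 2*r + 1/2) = (4*r - 3)/(2*(2*r^2 + 3*r + 1))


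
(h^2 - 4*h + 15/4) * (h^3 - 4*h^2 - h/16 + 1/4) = h^5 - 8*h^4 + 315*h^3/16 - 29*h^2/2 - 79*h/64 + 15/16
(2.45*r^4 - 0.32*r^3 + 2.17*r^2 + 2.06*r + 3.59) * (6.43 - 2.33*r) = -5.7085*r^5 + 16.4991*r^4 - 7.1137*r^3 + 9.1533*r^2 + 4.8811*r + 23.0837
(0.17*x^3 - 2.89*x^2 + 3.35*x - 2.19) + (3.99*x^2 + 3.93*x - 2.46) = 0.17*x^3 + 1.1*x^2 + 7.28*x - 4.65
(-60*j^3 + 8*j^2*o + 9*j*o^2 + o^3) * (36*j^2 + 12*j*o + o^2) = -2160*j^5 - 432*j^4*o + 360*j^3*o^2 + 152*j^2*o^3 + 21*j*o^4 + o^5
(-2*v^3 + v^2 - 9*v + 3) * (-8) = 16*v^3 - 8*v^2 + 72*v - 24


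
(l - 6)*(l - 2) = l^2 - 8*l + 12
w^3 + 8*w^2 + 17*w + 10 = (w + 1)*(w + 2)*(w + 5)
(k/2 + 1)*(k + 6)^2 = k^3/2 + 7*k^2 + 30*k + 36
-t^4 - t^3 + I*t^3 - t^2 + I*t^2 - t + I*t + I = (t - I)*(t + I)*(I*t + 1)*(I*t + I)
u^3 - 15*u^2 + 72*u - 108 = (u - 6)^2*(u - 3)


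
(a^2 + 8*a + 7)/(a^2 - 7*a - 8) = (a + 7)/(a - 8)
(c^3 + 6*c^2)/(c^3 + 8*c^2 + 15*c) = c*(c + 6)/(c^2 + 8*c + 15)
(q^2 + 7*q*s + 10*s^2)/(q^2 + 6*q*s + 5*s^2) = (q + 2*s)/(q + s)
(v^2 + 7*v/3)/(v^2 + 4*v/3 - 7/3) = v/(v - 1)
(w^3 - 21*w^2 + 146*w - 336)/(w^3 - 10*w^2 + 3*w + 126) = (w - 8)/(w + 3)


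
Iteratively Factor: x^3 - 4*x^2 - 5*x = (x)*(x^2 - 4*x - 5) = x*(x + 1)*(x - 5)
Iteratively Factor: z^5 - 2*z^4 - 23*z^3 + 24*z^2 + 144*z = (z + 3)*(z^4 - 5*z^3 - 8*z^2 + 48*z) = (z - 4)*(z + 3)*(z^3 - z^2 - 12*z) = z*(z - 4)*(z + 3)*(z^2 - z - 12) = z*(z - 4)^2*(z + 3)*(z + 3)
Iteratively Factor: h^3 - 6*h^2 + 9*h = (h - 3)*(h^2 - 3*h) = h*(h - 3)*(h - 3)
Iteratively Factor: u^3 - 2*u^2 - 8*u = (u + 2)*(u^2 - 4*u) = (u - 4)*(u + 2)*(u)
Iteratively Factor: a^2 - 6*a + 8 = (a - 2)*(a - 4)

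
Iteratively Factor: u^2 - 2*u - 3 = (u + 1)*(u - 3)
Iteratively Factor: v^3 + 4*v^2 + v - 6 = (v + 3)*(v^2 + v - 2) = (v - 1)*(v + 3)*(v + 2)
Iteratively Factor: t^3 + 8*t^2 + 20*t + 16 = (t + 4)*(t^2 + 4*t + 4) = (t + 2)*(t + 4)*(t + 2)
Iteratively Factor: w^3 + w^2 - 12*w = (w - 3)*(w^2 + 4*w) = w*(w - 3)*(w + 4)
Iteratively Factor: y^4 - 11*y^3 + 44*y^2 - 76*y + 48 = (y - 4)*(y^3 - 7*y^2 + 16*y - 12) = (y - 4)*(y - 3)*(y^2 - 4*y + 4) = (y - 4)*(y - 3)*(y - 2)*(y - 2)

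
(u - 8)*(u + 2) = u^2 - 6*u - 16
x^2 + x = x*(x + 1)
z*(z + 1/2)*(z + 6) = z^3 + 13*z^2/2 + 3*z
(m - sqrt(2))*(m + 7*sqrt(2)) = m^2 + 6*sqrt(2)*m - 14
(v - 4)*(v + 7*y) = v^2 + 7*v*y - 4*v - 28*y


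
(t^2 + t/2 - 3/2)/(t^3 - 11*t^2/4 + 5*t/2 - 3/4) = 2*(2*t + 3)/(4*t^2 - 7*t + 3)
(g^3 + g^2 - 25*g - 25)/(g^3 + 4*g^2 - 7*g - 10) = (g - 5)/(g - 2)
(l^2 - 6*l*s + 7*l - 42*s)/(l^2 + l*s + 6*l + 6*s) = (l^2 - 6*l*s + 7*l - 42*s)/(l^2 + l*s + 6*l + 6*s)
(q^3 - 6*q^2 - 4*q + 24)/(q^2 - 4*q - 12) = q - 2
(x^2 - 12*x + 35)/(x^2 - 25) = (x - 7)/(x + 5)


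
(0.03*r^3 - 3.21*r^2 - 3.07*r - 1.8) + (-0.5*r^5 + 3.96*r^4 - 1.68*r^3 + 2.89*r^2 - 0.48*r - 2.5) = -0.5*r^5 + 3.96*r^4 - 1.65*r^3 - 0.32*r^2 - 3.55*r - 4.3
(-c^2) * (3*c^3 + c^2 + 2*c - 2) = -3*c^5 - c^4 - 2*c^3 + 2*c^2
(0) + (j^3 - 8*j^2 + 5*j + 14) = j^3 - 8*j^2 + 5*j + 14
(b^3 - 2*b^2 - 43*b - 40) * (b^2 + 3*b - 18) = b^5 + b^4 - 67*b^3 - 133*b^2 + 654*b + 720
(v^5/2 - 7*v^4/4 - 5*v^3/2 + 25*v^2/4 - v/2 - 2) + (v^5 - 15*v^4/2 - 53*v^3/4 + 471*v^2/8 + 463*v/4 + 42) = 3*v^5/2 - 37*v^4/4 - 63*v^3/4 + 521*v^2/8 + 461*v/4 + 40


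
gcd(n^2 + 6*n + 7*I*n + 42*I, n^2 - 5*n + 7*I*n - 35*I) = n + 7*I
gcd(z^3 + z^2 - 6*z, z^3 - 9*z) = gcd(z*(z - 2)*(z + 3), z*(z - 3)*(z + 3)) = z^2 + 3*z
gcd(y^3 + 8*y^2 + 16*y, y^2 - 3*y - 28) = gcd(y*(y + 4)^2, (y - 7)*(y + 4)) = y + 4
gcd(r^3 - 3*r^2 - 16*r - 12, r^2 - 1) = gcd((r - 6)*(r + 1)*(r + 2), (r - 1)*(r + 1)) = r + 1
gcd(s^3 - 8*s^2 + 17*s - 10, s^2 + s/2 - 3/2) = s - 1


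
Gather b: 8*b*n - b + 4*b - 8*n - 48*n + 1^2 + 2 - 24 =b*(8*n + 3) - 56*n - 21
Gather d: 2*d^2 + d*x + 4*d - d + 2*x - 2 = 2*d^2 + d*(x + 3) + 2*x - 2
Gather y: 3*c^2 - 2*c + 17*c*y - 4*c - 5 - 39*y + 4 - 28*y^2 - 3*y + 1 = 3*c^2 - 6*c - 28*y^2 + y*(17*c - 42)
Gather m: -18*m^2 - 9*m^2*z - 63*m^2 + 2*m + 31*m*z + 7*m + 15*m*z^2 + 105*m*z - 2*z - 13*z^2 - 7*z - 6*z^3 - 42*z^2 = m^2*(-9*z - 81) + m*(15*z^2 + 136*z + 9) - 6*z^3 - 55*z^2 - 9*z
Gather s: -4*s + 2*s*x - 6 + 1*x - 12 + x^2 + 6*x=s*(2*x - 4) + x^2 + 7*x - 18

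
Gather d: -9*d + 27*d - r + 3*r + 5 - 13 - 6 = 18*d + 2*r - 14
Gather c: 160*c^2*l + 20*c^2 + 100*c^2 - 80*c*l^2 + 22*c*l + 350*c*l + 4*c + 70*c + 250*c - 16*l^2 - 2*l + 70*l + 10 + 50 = c^2*(160*l + 120) + c*(-80*l^2 + 372*l + 324) - 16*l^2 + 68*l + 60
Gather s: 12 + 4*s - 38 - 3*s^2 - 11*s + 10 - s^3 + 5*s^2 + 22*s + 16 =-s^3 + 2*s^2 + 15*s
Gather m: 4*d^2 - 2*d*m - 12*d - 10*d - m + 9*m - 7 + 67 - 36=4*d^2 - 22*d + m*(8 - 2*d) + 24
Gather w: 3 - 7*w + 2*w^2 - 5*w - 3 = 2*w^2 - 12*w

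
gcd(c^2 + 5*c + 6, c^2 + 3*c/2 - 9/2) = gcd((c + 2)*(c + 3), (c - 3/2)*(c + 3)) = c + 3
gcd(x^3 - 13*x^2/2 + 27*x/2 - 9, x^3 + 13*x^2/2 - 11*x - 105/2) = x - 3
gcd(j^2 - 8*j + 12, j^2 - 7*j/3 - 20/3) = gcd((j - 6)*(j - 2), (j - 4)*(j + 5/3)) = 1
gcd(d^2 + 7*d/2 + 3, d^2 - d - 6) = d + 2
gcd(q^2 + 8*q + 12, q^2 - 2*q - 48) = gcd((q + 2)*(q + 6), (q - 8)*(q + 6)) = q + 6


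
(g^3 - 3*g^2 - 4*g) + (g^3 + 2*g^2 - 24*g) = 2*g^3 - g^2 - 28*g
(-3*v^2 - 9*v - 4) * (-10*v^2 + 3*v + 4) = 30*v^4 + 81*v^3 + v^2 - 48*v - 16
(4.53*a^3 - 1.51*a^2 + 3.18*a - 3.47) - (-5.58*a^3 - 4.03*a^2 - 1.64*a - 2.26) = 10.11*a^3 + 2.52*a^2 + 4.82*a - 1.21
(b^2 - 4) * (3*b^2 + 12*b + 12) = 3*b^4 + 12*b^3 - 48*b - 48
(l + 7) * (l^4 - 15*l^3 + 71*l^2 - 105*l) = l^5 - 8*l^4 - 34*l^3 + 392*l^2 - 735*l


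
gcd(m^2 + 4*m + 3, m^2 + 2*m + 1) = m + 1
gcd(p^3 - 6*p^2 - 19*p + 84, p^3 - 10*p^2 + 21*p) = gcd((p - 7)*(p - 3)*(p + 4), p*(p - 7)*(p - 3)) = p^2 - 10*p + 21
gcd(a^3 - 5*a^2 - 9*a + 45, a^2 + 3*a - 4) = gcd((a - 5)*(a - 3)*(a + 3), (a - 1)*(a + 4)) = 1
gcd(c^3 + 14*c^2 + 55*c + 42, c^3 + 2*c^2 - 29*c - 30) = c^2 + 7*c + 6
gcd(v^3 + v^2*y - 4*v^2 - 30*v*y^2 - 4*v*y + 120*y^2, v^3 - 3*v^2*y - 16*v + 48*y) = v - 4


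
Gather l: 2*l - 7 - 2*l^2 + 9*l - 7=-2*l^2 + 11*l - 14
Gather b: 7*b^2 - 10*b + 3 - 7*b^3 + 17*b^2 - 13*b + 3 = -7*b^3 + 24*b^2 - 23*b + 6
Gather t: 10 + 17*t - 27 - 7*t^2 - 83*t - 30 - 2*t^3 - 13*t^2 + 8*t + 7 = -2*t^3 - 20*t^2 - 58*t - 40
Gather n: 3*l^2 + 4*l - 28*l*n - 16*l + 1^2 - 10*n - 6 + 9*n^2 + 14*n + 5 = 3*l^2 - 12*l + 9*n^2 + n*(4 - 28*l)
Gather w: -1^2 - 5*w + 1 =-5*w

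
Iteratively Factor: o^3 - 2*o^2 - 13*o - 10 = (o - 5)*(o^2 + 3*o + 2) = (o - 5)*(o + 2)*(o + 1)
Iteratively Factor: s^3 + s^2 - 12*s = (s + 4)*(s^2 - 3*s) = (s - 3)*(s + 4)*(s)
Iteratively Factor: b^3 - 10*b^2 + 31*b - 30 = (b - 3)*(b^2 - 7*b + 10) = (b - 3)*(b - 2)*(b - 5)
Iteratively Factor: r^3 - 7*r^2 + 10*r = (r)*(r^2 - 7*r + 10) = r*(r - 2)*(r - 5)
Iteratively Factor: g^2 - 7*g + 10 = (g - 5)*(g - 2)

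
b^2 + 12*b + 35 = (b + 5)*(b + 7)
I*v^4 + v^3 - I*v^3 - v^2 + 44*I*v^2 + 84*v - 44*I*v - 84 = (v - 6*I)*(v - 2*I)*(v + 7*I)*(I*v - I)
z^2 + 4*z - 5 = (z - 1)*(z + 5)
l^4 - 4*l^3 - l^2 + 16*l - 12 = (l - 3)*(l - 2)*(l - 1)*(l + 2)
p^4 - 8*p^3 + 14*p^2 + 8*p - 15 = (p - 5)*(p - 3)*(p - 1)*(p + 1)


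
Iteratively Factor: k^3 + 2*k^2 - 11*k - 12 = (k + 1)*(k^2 + k - 12) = (k - 3)*(k + 1)*(k + 4)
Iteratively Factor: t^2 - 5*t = (t)*(t - 5)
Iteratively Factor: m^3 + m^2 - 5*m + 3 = (m - 1)*(m^2 + 2*m - 3) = (m - 1)*(m + 3)*(m - 1)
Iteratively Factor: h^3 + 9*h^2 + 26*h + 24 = (h + 3)*(h^2 + 6*h + 8) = (h + 3)*(h + 4)*(h + 2)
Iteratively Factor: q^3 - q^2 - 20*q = (q + 4)*(q^2 - 5*q) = (q - 5)*(q + 4)*(q)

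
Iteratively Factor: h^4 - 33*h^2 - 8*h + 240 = (h + 4)*(h^3 - 4*h^2 - 17*h + 60) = (h - 3)*(h + 4)*(h^2 - h - 20) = (h - 3)*(h + 4)^2*(h - 5)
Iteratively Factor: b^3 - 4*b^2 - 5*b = (b)*(b^2 - 4*b - 5) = b*(b + 1)*(b - 5)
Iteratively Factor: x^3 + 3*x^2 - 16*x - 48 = (x + 4)*(x^2 - x - 12) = (x + 3)*(x + 4)*(x - 4)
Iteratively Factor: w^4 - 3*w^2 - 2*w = (w + 1)*(w^3 - w^2 - 2*w) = (w + 1)^2*(w^2 - 2*w) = (w - 2)*(w + 1)^2*(w)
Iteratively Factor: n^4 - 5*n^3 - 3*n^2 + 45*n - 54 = (n - 2)*(n^3 - 3*n^2 - 9*n + 27) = (n - 2)*(n + 3)*(n^2 - 6*n + 9) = (n - 3)*(n - 2)*(n + 3)*(n - 3)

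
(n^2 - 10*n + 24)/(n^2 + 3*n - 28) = (n - 6)/(n + 7)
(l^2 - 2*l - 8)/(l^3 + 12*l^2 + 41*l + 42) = (l - 4)/(l^2 + 10*l + 21)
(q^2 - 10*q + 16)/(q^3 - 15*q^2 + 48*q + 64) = (q - 2)/(q^2 - 7*q - 8)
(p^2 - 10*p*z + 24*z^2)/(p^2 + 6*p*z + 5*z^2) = (p^2 - 10*p*z + 24*z^2)/(p^2 + 6*p*z + 5*z^2)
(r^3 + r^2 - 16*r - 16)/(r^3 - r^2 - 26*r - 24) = (r - 4)/(r - 6)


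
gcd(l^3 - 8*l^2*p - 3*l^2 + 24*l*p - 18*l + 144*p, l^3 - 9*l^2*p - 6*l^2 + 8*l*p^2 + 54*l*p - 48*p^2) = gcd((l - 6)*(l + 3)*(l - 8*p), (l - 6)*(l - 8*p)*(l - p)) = -l^2 + 8*l*p + 6*l - 48*p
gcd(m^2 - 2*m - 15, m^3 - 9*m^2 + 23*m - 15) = m - 5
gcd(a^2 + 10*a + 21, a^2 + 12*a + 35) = a + 7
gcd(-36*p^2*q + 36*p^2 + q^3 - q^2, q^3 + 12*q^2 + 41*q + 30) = 1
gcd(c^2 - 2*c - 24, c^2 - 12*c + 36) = c - 6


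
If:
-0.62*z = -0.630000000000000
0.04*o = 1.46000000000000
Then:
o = 36.50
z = 1.02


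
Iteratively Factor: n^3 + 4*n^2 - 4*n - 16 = (n + 2)*(n^2 + 2*n - 8) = (n + 2)*(n + 4)*(n - 2)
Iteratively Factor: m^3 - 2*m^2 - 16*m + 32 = (m + 4)*(m^2 - 6*m + 8) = (m - 4)*(m + 4)*(m - 2)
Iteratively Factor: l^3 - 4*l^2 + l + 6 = (l + 1)*(l^2 - 5*l + 6) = (l - 3)*(l + 1)*(l - 2)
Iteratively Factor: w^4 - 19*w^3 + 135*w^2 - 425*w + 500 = (w - 5)*(w^3 - 14*w^2 + 65*w - 100) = (w - 5)^2*(w^2 - 9*w + 20) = (w - 5)^3*(w - 4)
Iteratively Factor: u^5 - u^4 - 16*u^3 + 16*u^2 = (u - 1)*(u^4 - 16*u^2) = (u - 4)*(u - 1)*(u^3 + 4*u^2) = (u - 4)*(u - 1)*(u + 4)*(u^2) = u*(u - 4)*(u - 1)*(u + 4)*(u)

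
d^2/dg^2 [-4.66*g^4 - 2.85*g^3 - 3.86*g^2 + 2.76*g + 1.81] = -55.92*g^2 - 17.1*g - 7.72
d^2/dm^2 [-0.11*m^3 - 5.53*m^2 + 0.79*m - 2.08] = -0.66*m - 11.06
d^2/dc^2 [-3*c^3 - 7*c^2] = -18*c - 14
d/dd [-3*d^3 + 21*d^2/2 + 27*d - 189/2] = -9*d^2 + 21*d + 27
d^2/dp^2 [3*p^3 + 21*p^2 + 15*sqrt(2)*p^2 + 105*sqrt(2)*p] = 18*p + 42 + 30*sqrt(2)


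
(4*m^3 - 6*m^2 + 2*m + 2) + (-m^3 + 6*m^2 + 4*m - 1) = 3*m^3 + 6*m + 1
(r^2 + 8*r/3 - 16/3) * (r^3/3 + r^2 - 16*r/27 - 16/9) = r^5/3 + 17*r^4/9 + 8*r^3/27 - 704*r^2/81 - 128*r/81 + 256/27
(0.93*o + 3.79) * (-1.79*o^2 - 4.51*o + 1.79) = -1.6647*o^3 - 10.9784*o^2 - 15.4282*o + 6.7841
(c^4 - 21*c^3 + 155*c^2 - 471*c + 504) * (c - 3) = c^5 - 24*c^4 + 218*c^3 - 936*c^2 + 1917*c - 1512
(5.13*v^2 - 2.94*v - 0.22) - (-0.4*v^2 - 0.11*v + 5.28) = 5.53*v^2 - 2.83*v - 5.5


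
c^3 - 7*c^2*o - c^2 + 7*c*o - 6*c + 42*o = (c - 3)*(c + 2)*(c - 7*o)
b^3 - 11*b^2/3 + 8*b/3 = b*(b - 8/3)*(b - 1)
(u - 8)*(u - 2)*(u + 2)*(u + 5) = u^4 - 3*u^3 - 44*u^2 + 12*u + 160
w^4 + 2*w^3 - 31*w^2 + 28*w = w*(w - 4)*(w - 1)*(w + 7)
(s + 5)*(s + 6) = s^2 + 11*s + 30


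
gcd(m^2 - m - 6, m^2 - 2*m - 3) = m - 3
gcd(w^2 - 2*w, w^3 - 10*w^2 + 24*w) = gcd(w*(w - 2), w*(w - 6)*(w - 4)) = w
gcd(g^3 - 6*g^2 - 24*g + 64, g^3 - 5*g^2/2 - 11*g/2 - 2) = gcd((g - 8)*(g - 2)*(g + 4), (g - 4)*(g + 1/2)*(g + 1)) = 1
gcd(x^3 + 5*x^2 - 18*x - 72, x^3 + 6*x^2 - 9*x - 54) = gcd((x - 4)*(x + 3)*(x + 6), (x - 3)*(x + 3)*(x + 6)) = x^2 + 9*x + 18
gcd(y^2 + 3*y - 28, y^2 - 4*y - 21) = 1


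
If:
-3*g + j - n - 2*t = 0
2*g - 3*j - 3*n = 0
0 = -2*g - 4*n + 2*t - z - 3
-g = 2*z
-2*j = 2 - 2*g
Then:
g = -54/11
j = -65/11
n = 29/11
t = 34/11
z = 27/11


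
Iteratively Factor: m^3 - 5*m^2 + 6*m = (m)*(m^2 - 5*m + 6) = m*(m - 2)*(m - 3)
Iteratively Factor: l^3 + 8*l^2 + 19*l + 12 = (l + 4)*(l^2 + 4*l + 3) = (l + 1)*(l + 4)*(l + 3)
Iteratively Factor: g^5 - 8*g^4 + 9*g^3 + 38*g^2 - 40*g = (g)*(g^4 - 8*g^3 + 9*g^2 + 38*g - 40) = g*(g - 4)*(g^3 - 4*g^2 - 7*g + 10) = g*(g - 5)*(g - 4)*(g^2 + g - 2) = g*(g - 5)*(g - 4)*(g + 2)*(g - 1)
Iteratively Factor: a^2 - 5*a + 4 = (a - 1)*(a - 4)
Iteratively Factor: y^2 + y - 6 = (y + 3)*(y - 2)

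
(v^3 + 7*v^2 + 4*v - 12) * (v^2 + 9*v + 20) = v^5 + 16*v^4 + 87*v^3 + 164*v^2 - 28*v - 240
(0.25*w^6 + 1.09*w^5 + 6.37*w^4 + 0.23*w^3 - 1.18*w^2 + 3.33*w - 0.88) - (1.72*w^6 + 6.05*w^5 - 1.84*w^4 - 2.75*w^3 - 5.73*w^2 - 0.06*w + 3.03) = -1.47*w^6 - 4.96*w^5 + 8.21*w^4 + 2.98*w^3 + 4.55*w^2 + 3.39*w - 3.91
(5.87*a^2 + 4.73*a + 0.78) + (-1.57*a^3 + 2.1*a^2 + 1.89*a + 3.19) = -1.57*a^3 + 7.97*a^2 + 6.62*a + 3.97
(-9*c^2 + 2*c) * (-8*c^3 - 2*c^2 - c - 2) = 72*c^5 + 2*c^4 + 5*c^3 + 16*c^2 - 4*c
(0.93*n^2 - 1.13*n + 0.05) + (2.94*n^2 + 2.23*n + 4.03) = 3.87*n^2 + 1.1*n + 4.08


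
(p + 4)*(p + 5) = p^2 + 9*p + 20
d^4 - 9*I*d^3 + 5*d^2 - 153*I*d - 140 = (d - 7*I)*(d - 5*I)*(d - I)*(d + 4*I)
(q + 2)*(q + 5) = q^2 + 7*q + 10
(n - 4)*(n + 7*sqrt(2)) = n^2 - 4*n + 7*sqrt(2)*n - 28*sqrt(2)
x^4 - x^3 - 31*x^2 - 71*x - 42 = (x - 7)*(x + 1)*(x + 2)*(x + 3)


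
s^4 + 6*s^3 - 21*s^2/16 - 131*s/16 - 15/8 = (s - 5/4)*(s + 1/4)*(s + 1)*(s + 6)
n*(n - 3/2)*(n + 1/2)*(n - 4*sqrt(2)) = n^4 - 4*sqrt(2)*n^3 - n^3 - 3*n^2/4 + 4*sqrt(2)*n^2 + 3*sqrt(2)*n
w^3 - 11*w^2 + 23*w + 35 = (w - 7)*(w - 5)*(w + 1)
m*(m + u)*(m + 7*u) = m^3 + 8*m^2*u + 7*m*u^2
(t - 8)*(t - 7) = t^2 - 15*t + 56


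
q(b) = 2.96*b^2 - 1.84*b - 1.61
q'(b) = 5.92*b - 1.84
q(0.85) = -1.04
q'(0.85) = 3.19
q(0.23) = -1.88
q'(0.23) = -0.48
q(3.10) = 21.13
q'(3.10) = 16.51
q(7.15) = 136.56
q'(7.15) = 40.49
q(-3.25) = 35.64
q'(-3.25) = -21.08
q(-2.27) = 17.82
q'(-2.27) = -15.28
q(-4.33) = 61.85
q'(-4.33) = -27.47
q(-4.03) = 53.88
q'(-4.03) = -25.70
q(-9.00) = 254.71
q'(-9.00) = -55.12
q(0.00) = -1.61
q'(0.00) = -1.84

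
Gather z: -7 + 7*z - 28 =7*z - 35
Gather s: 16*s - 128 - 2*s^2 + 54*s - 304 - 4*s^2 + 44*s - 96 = -6*s^2 + 114*s - 528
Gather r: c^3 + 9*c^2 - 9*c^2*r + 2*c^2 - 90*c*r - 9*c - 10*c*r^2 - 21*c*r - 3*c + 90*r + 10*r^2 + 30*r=c^3 + 11*c^2 - 12*c + r^2*(10 - 10*c) + r*(-9*c^2 - 111*c + 120)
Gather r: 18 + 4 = 22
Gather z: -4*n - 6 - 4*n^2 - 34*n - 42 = -4*n^2 - 38*n - 48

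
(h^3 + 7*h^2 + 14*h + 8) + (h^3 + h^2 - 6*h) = 2*h^3 + 8*h^2 + 8*h + 8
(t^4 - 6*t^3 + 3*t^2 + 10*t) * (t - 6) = t^5 - 12*t^4 + 39*t^3 - 8*t^2 - 60*t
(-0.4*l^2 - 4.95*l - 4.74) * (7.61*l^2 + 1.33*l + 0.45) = -3.044*l^4 - 38.2015*l^3 - 42.8349*l^2 - 8.5317*l - 2.133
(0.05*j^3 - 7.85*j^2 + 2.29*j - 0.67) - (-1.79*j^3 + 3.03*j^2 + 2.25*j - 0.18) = 1.84*j^3 - 10.88*j^2 + 0.04*j - 0.49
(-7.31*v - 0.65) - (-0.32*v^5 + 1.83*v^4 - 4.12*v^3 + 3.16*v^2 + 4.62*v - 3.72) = 0.32*v^5 - 1.83*v^4 + 4.12*v^3 - 3.16*v^2 - 11.93*v + 3.07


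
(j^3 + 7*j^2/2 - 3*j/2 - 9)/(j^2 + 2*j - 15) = (2*j^3 + 7*j^2 - 3*j - 18)/(2*(j^2 + 2*j - 15))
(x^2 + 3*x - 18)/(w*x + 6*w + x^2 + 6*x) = (x - 3)/(w + x)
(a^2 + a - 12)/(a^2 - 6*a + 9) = (a + 4)/(a - 3)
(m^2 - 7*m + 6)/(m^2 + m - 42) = (m - 1)/(m + 7)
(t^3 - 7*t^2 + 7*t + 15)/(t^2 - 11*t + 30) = (t^2 - 2*t - 3)/(t - 6)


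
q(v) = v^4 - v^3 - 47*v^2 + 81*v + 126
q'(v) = 4*v^3 - 3*v^2 - 94*v + 81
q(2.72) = 33.21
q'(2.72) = -116.38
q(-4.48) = -687.45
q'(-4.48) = 82.25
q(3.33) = -39.41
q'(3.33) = -117.58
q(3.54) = -63.57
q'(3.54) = -111.91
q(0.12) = 135.04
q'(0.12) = 69.68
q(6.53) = 190.61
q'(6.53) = 453.04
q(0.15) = 137.09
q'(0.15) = 66.85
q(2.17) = 92.41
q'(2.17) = -96.23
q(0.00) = 126.00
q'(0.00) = 81.00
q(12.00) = 13338.00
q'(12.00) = 5433.00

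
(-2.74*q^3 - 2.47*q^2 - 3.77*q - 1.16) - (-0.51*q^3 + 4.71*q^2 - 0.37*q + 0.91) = -2.23*q^3 - 7.18*q^2 - 3.4*q - 2.07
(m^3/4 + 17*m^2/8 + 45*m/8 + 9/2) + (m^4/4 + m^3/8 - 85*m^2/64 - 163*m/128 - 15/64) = m^4/4 + 3*m^3/8 + 51*m^2/64 + 557*m/128 + 273/64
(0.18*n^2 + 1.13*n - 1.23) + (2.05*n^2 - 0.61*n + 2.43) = 2.23*n^2 + 0.52*n + 1.2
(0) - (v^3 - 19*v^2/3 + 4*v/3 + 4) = -v^3 + 19*v^2/3 - 4*v/3 - 4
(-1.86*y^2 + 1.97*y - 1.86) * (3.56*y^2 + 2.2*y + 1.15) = -6.6216*y^4 + 2.9212*y^3 - 4.4266*y^2 - 1.8265*y - 2.139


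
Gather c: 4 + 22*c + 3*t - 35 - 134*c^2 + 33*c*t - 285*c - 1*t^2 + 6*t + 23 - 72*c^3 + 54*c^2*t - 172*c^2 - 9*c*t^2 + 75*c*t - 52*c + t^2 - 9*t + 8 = -72*c^3 + c^2*(54*t - 306) + c*(-9*t^2 + 108*t - 315)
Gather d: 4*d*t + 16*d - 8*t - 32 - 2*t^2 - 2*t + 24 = d*(4*t + 16) - 2*t^2 - 10*t - 8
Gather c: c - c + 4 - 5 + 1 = 0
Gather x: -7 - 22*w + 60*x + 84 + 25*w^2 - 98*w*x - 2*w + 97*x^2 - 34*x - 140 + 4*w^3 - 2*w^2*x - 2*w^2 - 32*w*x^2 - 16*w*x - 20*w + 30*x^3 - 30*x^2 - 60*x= 4*w^3 + 23*w^2 - 44*w + 30*x^3 + x^2*(67 - 32*w) + x*(-2*w^2 - 114*w - 34) - 63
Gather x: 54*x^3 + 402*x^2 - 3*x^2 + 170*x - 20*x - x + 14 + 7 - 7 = 54*x^3 + 399*x^2 + 149*x + 14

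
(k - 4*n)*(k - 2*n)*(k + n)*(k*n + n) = k^4*n - 5*k^3*n^2 + k^3*n + 2*k^2*n^3 - 5*k^2*n^2 + 8*k*n^4 + 2*k*n^3 + 8*n^4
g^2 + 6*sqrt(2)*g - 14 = (g - sqrt(2))*(g + 7*sqrt(2))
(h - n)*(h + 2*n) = h^2 + h*n - 2*n^2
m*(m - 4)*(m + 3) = m^3 - m^2 - 12*m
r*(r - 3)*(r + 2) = r^3 - r^2 - 6*r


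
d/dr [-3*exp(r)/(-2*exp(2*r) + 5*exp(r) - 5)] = (15 - 6*exp(2*r))*exp(r)/(4*exp(4*r) - 20*exp(3*r) + 45*exp(2*r) - 50*exp(r) + 25)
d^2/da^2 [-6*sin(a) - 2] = 6*sin(a)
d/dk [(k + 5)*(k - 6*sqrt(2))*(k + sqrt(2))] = 3*k^2 - 10*sqrt(2)*k + 10*k - 25*sqrt(2) - 12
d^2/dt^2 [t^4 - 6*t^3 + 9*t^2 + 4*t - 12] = 12*t^2 - 36*t + 18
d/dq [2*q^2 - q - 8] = 4*q - 1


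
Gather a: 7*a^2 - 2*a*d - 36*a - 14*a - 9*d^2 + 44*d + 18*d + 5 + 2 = 7*a^2 + a*(-2*d - 50) - 9*d^2 + 62*d + 7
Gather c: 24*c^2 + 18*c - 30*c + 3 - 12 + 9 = 24*c^2 - 12*c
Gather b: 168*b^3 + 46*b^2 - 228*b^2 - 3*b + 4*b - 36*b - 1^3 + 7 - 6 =168*b^3 - 182*b^2 - 35*b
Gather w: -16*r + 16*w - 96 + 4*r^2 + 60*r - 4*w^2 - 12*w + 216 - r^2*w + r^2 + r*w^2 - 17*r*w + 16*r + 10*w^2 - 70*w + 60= 5*r^2 + 60*r + w^2*(r + 6) + w*(-r^2 - 17*r - 66) + 180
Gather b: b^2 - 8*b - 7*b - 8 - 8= b^2 - 15*b - 16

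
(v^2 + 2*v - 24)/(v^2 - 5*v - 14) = (-v^2 - 2*v + 24)/(-v^2 + 5*v + 14)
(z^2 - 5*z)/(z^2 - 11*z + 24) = z*(z - 5)/(z^2 - 11*z + 24)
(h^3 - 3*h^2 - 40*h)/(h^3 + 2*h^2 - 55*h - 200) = h/(h + 5)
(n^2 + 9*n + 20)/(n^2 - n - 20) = (n + 5)/(n - 5)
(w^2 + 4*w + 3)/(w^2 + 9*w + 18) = (w + 1)/(w + 6)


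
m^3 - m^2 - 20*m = m*(m - 5)*(m + 4)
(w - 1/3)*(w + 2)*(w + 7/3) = w^3 + 4*w^2 + 29*w/9 - 14/9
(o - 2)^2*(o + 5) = o^3 + o^2 - 16*o + 20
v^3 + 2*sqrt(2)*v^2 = v^2*(v + 2*sqrt(2))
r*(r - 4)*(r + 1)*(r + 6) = r^4 + 3*r^3 - 22*r^2 - 24*r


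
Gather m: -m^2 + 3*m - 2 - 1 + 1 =-m^2 + 3*m - 2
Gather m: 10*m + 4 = 10*m + 4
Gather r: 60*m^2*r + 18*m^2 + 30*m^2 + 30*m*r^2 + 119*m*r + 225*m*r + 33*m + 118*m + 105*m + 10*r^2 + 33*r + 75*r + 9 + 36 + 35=48*m^2 + 256*m + r^2*(30*m + 10) + r*(60*m^2 + 344*m + 108) + 80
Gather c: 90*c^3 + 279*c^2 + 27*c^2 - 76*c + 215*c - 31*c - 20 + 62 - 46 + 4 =90*c^3 + 306*c^2 + 108*c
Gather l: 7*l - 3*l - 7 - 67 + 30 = 4*l - 44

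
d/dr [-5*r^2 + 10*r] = 10 - 10*r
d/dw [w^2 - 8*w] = 2*w - 8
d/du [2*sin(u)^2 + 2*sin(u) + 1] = 2*sin(2*u) + 2*cos(u)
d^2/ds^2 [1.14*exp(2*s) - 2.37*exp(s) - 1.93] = (4.56*exp(s) - 2.37)*exp(s)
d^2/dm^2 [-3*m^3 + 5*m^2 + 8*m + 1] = 10 - 18*m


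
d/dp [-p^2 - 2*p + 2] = -2*p - 2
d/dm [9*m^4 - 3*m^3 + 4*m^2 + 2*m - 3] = 36*m^3 - 9*m^2 + 8*m + 2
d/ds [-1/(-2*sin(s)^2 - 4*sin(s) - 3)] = -4*(sin(s) + 1)*cos(s)/(4*sin(s) - cos(2*s) + 4)^2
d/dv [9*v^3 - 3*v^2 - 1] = 3*v*(9*v - 2)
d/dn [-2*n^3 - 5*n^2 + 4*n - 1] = -6*n^2 - 10*n + 4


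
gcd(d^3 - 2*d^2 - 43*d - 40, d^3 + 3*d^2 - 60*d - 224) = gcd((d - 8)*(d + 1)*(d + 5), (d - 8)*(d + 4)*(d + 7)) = d - 8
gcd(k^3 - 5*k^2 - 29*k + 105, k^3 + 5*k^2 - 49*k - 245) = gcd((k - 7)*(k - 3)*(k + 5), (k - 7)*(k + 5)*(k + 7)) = k^2 - 2*k - 35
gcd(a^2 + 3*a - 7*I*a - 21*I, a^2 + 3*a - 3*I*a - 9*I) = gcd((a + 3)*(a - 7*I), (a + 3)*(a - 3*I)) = a + 3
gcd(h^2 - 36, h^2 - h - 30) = h - 6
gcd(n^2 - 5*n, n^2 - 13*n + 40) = n - 5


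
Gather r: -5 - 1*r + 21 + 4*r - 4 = 3*r + 12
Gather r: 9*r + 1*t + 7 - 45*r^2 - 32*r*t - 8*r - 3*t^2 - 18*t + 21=-45*r^2 + r*(1 - 32*t) - 3*t^2 - 17*t + 28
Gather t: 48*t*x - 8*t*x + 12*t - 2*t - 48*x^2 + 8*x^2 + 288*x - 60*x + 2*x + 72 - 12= t*(40*x + 10) - 40*x^2 + 230*x + 60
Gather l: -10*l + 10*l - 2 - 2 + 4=0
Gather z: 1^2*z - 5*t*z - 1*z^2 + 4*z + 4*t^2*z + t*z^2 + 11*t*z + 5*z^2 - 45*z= z^2*(t + 4) + z*(4*t^2 + 6*t - 40)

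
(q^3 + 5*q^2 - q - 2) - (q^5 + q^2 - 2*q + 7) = -q^5 + q^3 + 4*q^2 + q - 9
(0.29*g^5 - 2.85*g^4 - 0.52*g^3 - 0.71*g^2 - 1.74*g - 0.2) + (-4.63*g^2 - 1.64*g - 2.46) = 0.29*g^5 - 2.85*g^4 - 0.52*g^3 - 5.34*g^2 - 3.38*g - 2.66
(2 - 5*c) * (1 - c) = 5*c^2 - 7*c + 2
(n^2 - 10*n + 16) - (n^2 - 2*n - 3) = 19 - 8*n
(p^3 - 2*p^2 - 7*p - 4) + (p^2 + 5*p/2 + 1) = p^3 - p^2 - 9*p/2 - 3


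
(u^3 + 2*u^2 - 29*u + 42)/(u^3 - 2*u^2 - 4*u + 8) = (u^2 + 4*u - 21)/(u^2 - 4)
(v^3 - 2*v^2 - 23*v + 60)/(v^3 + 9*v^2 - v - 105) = (v - 4)/(v + 7)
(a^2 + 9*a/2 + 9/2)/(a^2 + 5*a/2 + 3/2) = (a + 3)/(a + 1)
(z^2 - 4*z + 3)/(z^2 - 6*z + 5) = (z - 3)/(z - 5)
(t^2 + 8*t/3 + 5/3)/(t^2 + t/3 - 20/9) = 3*(t + 1)/(3*t - 4)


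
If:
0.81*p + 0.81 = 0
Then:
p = -1.00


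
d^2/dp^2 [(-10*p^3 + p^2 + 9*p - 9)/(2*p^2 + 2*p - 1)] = 14*(-4*p^3 - 6*p^2 - 12*p - 5)/(8*p^6 + 24*p^5 + 12*p^4 - 16*p^3 - 6*p^2 + 6*p - 1)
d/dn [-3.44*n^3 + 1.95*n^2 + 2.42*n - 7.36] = -10.32*n^2 + 3.9*n + 2.42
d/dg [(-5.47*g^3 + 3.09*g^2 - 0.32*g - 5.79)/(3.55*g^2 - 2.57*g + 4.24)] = (-19.4185*g^4 + 28.1158*g^3 - 76.3837*g^2 + 67.3122*g - 16.2371)/(12.6025*g^4 - 18.247*g^3 + 36.7089*g^2 - 21.7936*g + 17.9776)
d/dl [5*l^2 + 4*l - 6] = 10*l + 4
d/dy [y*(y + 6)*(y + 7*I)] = 3*y^2 + y*(12 + 14*I) + 42*I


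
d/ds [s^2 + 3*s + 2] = 2*s + 3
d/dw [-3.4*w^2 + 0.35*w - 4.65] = 0.35 - 6.8*w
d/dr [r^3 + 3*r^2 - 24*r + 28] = 3*r^2 + 6*r - 24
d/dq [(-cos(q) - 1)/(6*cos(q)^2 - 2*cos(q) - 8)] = -3*sin(q)/(2*(3*cos(q) - 4)^2)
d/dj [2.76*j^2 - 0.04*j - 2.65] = 5.52*j - 0.04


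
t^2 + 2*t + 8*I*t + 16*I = (t + 2)*(t + 8*I)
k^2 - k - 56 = (k - 8)*(k + 7)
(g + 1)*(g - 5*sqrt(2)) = g^2 - 5*sqrt(2)*g + g - 5*sqrt(2)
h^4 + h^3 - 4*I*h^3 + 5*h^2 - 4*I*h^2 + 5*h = h*(h + 1)*(h - 5*I)*(h + I)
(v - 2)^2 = v^2 - 4*v + 4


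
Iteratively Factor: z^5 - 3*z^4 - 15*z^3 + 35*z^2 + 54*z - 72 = (z - 4)*(z^4 + z^3 - 11*z^2 - 9*z + 18) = (z - 4)*(z - 1)*(z^3 + 2*z^2 - 9*z - 18) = (z - 4)*(z - 1)*(z + 2)*(z^2 - 9) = (z - 4)*(z - 3)*(z - 1)*(z + 2)*(z + 3)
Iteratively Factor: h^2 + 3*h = (h)*(h + 3)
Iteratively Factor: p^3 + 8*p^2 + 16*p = (p + 4)*(p^2 + 4*p) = (p + 4)^2*(p)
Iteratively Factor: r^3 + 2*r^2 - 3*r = (r + 3)*(r^2 - r) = (r - 1)*(r + 3)*(r)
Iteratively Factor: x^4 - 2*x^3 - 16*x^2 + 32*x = (x - 2)*(x^3 - 16*x) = x*(x - 2)*(x^2 - 16) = x*(x - 4)*(x - 2)*(x + 4)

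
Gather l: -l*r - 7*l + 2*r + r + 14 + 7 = l*(-r - 7) + 3*r + 21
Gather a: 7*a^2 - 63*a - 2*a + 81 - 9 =7*a^2 - 65*a + 72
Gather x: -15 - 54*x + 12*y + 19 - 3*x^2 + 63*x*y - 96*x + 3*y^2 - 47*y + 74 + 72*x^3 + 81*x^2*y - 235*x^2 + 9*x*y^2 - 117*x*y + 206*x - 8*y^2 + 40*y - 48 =72*x^3 + x^2*(81*y - 238) + x*(9*y^2 - 54*y + 56) - 5*y^2 + 5*y + 30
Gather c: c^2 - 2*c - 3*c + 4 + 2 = c^2 - 5*c + 6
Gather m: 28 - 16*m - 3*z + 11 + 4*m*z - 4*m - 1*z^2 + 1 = m*(4*z - 20) - z^2 - 3*z + 40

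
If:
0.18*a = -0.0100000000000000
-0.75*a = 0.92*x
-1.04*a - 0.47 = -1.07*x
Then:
No Solution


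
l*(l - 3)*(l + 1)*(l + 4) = l^4 + 2*l^3 - 11*l^2 - 12*l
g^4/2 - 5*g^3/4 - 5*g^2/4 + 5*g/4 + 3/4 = (g/2 + 1/2)*(g - 3)*(g - 1)*(g + 1/2)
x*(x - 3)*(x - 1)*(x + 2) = x^4 - 2*x^3 - 5*x^2 + 6*x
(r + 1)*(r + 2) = r^2 + 3*r + 2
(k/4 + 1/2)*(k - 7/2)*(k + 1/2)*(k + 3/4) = k^4/4 - k^3/16 - 17*k^2/8 - 149*k/64 - 21/32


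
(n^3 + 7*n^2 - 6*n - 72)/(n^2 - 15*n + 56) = (n^3 + 7*n^2 - 6*n - 72)/(n^2 - 15*n + 56)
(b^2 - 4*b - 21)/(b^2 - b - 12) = (b - 7)/(b - 4)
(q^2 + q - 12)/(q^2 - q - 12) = (-q^2 - q + 12)/(-q^2 + q + 12)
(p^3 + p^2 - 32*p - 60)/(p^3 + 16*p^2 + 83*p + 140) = (p^2 - 4*p - 12)/(p^2 + 11*p + 28)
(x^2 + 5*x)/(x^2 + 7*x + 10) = x/(x + 2)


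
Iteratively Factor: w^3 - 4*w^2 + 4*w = (w - 2)*(w^2 - 2*w) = (w - 2)^2*(w)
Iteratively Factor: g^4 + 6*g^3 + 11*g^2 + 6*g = (g + 1)*(g^3 + 5*g^2 + 6*g) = (g + 1)*(g + 2)*(g^2 + 3*g) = g*(g + 1)*(g + 2)*(g + 3)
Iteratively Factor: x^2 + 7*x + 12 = (x + 4)*(x + 3)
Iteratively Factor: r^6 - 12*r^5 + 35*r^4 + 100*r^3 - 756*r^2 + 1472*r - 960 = (r - 2)*(r^5 - 10*r^4 + 15*r^3 + 130*r^2 - 496*r + 480) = (r - 5)*(r - 2)*(r^4 - 5*r^3 - 10*r^2 + 80*r - 96) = (r - 5)*(r - 3)*(r - 2)*(r^3 - 2*r^2 - 16*r + 32) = (r - 5)*(r - 3)*(r - 2)^2*(r^2 - 16) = (r - 5)*(r - 4)*(r - 3)*(r - 2)^2*(r + 4)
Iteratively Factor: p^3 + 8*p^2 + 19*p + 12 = (p + 3)*(p^2 + 5*p + 4) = (p + 1)*(p + 3)*(p + 4)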